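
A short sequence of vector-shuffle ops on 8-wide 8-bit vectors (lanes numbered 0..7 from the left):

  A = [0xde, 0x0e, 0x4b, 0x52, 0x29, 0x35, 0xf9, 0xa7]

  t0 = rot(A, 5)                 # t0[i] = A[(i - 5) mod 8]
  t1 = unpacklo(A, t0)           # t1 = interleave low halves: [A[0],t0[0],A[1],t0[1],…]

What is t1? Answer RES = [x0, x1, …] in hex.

→ t0 |52|29|35|f9|a7|de|0e|4b|
→ t1 |de|52|0e|29|4b|35|52|f9|

RES = [0xde, 0x52, 0x0e, 0x29, 0x4b, 0x35, 0x52, 0xf9]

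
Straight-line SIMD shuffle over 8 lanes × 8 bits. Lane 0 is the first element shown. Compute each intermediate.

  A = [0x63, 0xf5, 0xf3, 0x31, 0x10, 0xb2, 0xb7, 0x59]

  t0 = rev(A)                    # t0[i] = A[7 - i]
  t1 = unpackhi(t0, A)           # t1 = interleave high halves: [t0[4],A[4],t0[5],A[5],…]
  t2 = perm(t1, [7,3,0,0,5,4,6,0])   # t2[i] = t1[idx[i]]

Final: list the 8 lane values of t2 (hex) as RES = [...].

  t0: 59 b7 b2 10 31 f3 f5 63
  t1: 31 10 f3 b2 f5 b7 63 59
  t2: 59 b2 31 31 b7 f5 63 31

RES = [ 0x59  0xb2  0x31  0x31  0xb7  0xf5  0x63  0x31 ]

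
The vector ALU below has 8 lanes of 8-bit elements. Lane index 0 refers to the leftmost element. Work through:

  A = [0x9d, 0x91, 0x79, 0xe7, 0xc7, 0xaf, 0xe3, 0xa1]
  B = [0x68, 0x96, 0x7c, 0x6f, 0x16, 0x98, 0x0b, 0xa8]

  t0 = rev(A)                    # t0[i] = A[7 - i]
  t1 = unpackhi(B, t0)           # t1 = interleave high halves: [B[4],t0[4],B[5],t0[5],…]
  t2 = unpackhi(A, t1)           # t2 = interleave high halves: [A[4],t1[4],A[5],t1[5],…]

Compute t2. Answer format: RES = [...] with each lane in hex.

RES = [0xc7, 0x0b, 0xaf, 0x91, 0xe3, 0xa8, 0xa1, 0x9d]

→ t0 |a1|e3|af|c7|e7|79|91|9d|
→ t1 |16|e7|98|79|0b|91|a8|9d|
→ t2 |c7|0b|af|91|e3|a8|a1|9d|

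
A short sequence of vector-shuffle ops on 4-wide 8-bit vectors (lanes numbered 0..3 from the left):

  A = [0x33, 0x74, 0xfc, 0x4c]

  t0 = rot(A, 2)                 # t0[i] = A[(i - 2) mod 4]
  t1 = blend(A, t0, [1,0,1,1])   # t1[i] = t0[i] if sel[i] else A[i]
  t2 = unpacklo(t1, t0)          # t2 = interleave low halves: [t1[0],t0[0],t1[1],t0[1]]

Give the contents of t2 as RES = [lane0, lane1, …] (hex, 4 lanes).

RES = [ 0xfc  0xfc  0x74  0x4c ]

t0 = [0xfc, 0x4c, 0x33, 0x74]
t1 = [0xfc, 0x74, 0x33, 0x74]
t2 = [0xfc, 0xfc, 0x74, 0x4c]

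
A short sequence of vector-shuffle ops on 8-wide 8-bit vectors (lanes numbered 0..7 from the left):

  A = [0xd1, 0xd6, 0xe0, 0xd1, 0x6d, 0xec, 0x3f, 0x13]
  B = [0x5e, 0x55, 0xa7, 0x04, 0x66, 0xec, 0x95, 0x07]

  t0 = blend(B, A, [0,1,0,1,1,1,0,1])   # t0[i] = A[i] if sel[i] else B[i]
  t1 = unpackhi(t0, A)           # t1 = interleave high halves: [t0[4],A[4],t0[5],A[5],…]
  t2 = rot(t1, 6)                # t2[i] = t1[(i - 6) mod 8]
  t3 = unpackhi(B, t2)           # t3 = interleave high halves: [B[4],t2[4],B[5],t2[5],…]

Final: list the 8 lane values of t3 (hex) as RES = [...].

→ t0 |5e|d6|a7|d1|6d|ec|95|13|
→ t1 |6d|6d|ec|ec|95|3f|13|13|
→ t2 |ec|ec|95|3f|13|13|6d|6d|
→ t3 |66|13|ec|13|95|6d|07|6d|

RES = [0x66, 0x13, 0xec, 0x13, 0x95, 0x6d, 0x07, 0x6d]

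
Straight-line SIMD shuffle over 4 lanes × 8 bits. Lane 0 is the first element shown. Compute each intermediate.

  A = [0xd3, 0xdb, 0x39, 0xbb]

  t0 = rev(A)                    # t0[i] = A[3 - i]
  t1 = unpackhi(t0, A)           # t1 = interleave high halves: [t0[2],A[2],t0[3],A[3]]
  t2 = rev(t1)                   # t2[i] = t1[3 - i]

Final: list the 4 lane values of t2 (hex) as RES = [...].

RES = [ 0xbb  0xd3  0x39  0xdb ]

→ t0 |bb|39|db|d3|
→ t1 |db|39|d3|bb|
→ t2 |bb|d3|39|db|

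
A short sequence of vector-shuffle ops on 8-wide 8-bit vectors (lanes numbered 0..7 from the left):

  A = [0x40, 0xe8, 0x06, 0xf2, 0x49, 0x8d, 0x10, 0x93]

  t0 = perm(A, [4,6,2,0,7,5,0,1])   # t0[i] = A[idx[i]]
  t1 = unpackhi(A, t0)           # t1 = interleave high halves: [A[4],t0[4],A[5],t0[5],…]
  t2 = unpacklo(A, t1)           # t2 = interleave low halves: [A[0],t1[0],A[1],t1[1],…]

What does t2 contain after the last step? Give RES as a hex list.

RES = [0x40, 0x49, 0xe8, 0x93, 0x06, 0x8d, 0xf2, 0x8d]

  t0: 49 10 06 40 93 8d 40 e8
  t1: 49 93 8d 8d 10 40 93 e8
  t2: 40 49 e8 93 06 8d f2 8d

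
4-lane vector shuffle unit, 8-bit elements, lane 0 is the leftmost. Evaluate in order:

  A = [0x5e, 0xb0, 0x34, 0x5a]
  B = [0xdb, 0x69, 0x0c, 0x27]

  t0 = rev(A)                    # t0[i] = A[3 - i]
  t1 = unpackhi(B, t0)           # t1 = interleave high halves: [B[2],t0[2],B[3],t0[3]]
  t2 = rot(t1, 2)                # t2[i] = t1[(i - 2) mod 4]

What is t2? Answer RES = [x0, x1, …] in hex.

t0 = [0x5a, 0x34, 0xb0, 0x5e]
t1 = [0x0c, 0xb0, 0x27, 0x5e]
t2 = [0x27, 0x5e, 0x0c, 0xb0]

RES = [ 0x27  0x5e  0x0c  0xb0 ]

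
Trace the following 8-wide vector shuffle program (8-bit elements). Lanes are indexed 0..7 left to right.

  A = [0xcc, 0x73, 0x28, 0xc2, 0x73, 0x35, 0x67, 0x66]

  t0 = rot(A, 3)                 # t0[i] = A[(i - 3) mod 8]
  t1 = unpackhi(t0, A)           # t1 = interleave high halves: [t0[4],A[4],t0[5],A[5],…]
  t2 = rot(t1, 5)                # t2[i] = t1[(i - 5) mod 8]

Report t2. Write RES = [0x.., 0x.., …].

  t0: 35 67 66 cc 73 28 c2 73
  t1: 73 73 28 35 c2 67 73 66
  t2: 35 c2 67 73 66 73 73 28

RES = [0x35, 0xc2, 0x67, 0x73, 0x66, 0x73, 0x73, 0x28]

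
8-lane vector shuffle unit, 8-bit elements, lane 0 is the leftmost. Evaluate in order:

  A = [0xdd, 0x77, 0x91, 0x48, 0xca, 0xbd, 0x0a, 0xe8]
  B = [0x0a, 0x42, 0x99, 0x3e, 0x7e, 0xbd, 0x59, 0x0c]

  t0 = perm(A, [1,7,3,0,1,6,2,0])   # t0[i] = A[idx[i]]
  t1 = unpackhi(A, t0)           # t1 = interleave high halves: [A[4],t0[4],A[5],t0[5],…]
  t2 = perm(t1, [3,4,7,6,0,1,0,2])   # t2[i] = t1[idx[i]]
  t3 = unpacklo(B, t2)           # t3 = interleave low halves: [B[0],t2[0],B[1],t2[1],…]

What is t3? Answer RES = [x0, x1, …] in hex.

t0 = [0x77, 0xe8, 0x48, 0xdd, 0x77, 0x0a, 0x91, 0xdd]
t1 = [0xca, 0x77, 0xbd, 0x0a, 0x0a, 0x91, 0xe8, 0xdd]
t2 = [0x0a, 0x0a, 0xdd, 0xe8, 0xca, 0x77, 0xca, 0xbd]
t3 = [0x0a, 0x0a, 0x42, 0x0a, 0x99, 0xdd, 0x3e, 0xe8]

RES = [0x0a, 0x0a, 0x42, 0x0a, 0x99, 0xdd, 0x3e, 0xe8]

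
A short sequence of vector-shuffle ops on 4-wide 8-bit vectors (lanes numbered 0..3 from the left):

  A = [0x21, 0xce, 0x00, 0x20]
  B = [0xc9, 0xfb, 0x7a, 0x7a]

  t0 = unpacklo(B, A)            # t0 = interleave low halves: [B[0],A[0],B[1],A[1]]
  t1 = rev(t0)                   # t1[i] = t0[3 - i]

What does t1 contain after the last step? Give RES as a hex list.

  t0: c9 21 fb ce
  t1: ce fb 21 c9

RES = [0xce, 0xfb, 0x21, 0xc9]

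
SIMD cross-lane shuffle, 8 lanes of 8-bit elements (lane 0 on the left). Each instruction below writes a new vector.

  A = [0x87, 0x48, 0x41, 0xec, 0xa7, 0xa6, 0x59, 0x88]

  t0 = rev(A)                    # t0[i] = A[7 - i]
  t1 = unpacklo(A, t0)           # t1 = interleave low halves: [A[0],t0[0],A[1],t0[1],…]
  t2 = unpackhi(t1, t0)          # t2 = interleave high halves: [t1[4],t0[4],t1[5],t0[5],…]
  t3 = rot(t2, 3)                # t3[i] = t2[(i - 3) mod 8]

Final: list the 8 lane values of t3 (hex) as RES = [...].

RES = [ 0x48  0xa7  0x87  0x41  0xec  0xa6  0x41  0xec ]

t0 = [0x88, 0x59, 0xa6, 0xa7, 0xec, 0x41, 0x48, 0x87]
t1 = [0x87, 0x88, 0x48, 0x59, 0x41, 0xa6, 0xec, 0xa7]
t2 = [0x41, 0xec, 0xa6, 0x41, 0xec, 0x48, 0xa7, 0x87]
t3 = [0x48, 0xa7, 0x87, 0x41, 0xec, 0xa6, 0x41, 0xec]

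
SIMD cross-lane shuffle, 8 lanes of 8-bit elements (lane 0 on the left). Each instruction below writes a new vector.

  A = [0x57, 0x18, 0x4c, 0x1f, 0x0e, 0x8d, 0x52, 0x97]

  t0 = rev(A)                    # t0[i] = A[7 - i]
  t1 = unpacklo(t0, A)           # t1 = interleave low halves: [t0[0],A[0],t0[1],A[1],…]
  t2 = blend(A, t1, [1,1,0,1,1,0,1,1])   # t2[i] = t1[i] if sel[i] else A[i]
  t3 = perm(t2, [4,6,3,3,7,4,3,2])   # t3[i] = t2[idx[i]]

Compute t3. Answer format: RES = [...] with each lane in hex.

RES = [0x8d, 0x0e, 0x18, 0x18, 0x1f, 0x8d, 0x18, 0x4c]

  t0: 97 52 8d 0e 1f 4c 18 57
  t1: 97 57 52 18 8d 4c 0e 1f
  t2: 97 57 4c 18 8d 8d 0e 1f
  t3: 8d 0e 18 18 1f 8d 18 4c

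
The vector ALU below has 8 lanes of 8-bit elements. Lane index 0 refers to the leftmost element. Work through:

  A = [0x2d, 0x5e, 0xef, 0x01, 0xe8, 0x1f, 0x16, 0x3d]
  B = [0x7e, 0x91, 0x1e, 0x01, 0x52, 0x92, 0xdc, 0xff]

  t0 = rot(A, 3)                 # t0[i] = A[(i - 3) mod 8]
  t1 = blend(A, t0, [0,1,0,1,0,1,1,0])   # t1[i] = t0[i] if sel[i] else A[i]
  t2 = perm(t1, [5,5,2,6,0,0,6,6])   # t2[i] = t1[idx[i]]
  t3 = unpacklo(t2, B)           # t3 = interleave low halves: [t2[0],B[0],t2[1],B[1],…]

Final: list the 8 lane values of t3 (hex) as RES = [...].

RES = [0xef, 0x7e, 0xef, 0x91, 0xef, 0x1e, 0x01, 0x01]

  t0: 1f 16 3d 2d 5e ef 01 e8
  t1: 2d 16 ef 2d e8 ef 01 3d
  t2: ef ef ef 01 2d 2d 01 01
  t3: ef 7e ef 91 ef 1e 01 01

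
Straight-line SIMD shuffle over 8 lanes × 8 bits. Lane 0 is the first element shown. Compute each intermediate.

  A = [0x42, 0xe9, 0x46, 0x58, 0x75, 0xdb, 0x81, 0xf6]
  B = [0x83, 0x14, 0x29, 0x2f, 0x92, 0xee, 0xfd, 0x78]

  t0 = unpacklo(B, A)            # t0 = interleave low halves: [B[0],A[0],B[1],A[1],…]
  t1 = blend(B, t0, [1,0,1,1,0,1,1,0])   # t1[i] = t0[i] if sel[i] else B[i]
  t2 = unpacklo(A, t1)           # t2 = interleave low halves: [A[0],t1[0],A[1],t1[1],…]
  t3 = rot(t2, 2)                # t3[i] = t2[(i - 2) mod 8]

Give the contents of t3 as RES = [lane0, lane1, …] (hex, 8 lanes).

RES = [0x58, 0xe9, 0x42, 0x83, 0xe9, 0x14, 0x46, 0x14]

t0 = [0x83, 0x42, 0x14, 0xe9, 0x29, 0x46, 0x2f, 0x58]
t1 = [0x83, 0x14, 0x14, 0xe9, 0x92, 0x46, 0x2f, 0x78]
t2 = [0x42, 0x83, 0xe9, 0x14, 0x46, 0x14, 0x58, 0xe9]
t3 = [0x58, 0xe9, 0x42, 0x83, 0xe9, 0x14, 0x46, 0x14]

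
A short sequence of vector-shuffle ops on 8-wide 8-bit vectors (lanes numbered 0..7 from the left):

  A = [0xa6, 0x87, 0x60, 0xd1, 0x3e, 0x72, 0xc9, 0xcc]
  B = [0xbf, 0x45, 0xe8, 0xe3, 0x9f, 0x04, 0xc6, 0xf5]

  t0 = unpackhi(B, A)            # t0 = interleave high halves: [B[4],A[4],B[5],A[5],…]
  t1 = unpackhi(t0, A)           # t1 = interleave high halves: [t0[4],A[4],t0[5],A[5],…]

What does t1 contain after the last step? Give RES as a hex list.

RES = [ 0xc6  0x3e  0xc9  0x72  0xf5  0xc9  0xcc  0xcc ]

→ t0 |9f|3e|04|72|c6|c9|f5|cc|
→ t1 |c6|3e|c9|72|f5|c9|cc|cc|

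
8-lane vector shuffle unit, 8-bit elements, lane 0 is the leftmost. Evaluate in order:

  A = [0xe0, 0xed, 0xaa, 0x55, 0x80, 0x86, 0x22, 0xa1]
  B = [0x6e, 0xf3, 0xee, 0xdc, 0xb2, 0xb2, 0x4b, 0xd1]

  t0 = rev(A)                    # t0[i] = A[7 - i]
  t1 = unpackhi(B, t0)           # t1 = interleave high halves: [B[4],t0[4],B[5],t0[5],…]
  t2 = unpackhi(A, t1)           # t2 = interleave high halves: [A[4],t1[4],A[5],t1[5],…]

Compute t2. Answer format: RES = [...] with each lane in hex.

RES = [ 0x80  0x4b  0x86  0xed  0x22  0xd1  0xa1  0xe0 ]

  t0: a1 22 86 80 55 aa ed e0
  t1: b2 55 b2 aa 4b ed d1 e0
  t2: 80 4b 86 ed 22 d1 a1 e0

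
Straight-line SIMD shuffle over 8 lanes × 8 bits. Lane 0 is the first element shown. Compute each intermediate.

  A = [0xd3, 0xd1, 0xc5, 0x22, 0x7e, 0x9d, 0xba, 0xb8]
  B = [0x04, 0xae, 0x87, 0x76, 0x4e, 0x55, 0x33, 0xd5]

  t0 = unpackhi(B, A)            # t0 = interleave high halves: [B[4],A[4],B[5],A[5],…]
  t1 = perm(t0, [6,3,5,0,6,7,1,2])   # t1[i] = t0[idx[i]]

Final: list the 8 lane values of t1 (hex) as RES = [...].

RES = [0xd5, 0x9d, 0xba, 0x4e, 0xd5, 0xb8, 0x7e, 0x55]

  t0: 4e 7e 55 9d 33 ba d5 b8
  t1: d5 9d ba 4e d5 b8 7e 55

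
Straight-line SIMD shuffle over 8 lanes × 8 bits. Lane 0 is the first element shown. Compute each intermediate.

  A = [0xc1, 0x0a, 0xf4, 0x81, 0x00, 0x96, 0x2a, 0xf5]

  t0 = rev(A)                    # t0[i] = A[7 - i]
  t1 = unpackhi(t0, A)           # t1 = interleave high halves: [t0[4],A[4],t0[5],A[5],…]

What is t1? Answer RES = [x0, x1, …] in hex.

t0 = [0xf5, 0x2a, 0x96, 0x00, 0x81, 0xf4, 0x0a, 0xc1]
t1 = [0x81, 0x00, 0xf4, 0x96, 0x0a, 0x2a, 0xc1, 0xf5]

RES = [0x81, 0x00, 0xf4, 0x96, 0x0a, 0x2a, 0xc1, 0xf5]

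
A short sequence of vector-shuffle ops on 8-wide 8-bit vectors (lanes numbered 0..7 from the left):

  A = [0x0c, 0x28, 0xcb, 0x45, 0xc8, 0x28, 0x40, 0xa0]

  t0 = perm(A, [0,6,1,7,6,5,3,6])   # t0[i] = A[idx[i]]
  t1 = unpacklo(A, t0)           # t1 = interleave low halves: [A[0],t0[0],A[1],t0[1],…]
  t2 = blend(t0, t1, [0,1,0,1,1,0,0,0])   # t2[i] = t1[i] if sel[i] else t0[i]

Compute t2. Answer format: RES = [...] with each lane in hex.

t0 = [0x0c, 0x40, 0x28, 0xa0, 0x40, 0x28, 0x45, 0x40]
t1 = [0x0c, 0x0c, 0x28, 0x40, 0xcb, 0x28, 0x45, 0xa0]
t2 = [0x0c, 0x0c, 0x28, 0x40, 0xcb, 0x28, 0x45, 0x40]

RES = [0x0c, 0x0c, 0x28, 0x40, 0xcb, 0x28, 0x45, 0x40]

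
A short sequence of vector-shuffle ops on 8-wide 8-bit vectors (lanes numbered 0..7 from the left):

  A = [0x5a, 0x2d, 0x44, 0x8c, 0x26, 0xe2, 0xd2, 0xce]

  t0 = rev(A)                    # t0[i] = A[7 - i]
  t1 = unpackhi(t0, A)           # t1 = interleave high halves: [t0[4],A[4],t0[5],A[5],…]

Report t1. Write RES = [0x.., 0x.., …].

RES = [0x8c, 0x26, 0x44, 0xe2, 0x2d, 0xd2, 0x5a, 0xce]

→ t0 |ce|d2|e2|26|8c|44|2d|5a|
→ t1 |8c|26|44|e2|2d|d2|5a|ce|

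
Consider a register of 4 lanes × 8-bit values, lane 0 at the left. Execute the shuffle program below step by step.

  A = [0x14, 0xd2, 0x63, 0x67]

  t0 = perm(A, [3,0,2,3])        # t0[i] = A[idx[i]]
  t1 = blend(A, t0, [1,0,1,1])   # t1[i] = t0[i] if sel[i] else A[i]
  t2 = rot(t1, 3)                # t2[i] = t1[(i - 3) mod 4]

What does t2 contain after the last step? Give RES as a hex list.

t0 = [0x67, 0x14, 0x63, 0x67]
t1 = [0x67, 0xd2, 0x63, 0x67]
t2 = [0xd2, 0x63, 0x67, 0x67]

RES = [0xd2, 0x63, 0x67, 0x67]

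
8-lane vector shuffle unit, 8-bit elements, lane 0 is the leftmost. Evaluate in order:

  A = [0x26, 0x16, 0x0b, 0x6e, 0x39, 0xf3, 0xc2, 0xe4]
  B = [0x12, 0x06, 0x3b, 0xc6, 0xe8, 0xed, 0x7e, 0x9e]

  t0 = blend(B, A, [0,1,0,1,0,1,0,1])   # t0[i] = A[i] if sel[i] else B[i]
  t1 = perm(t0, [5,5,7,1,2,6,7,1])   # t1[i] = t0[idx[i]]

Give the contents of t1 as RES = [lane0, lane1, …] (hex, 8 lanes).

→ t0 |12|16|3b|6e|e8|f3|7e|e4|
→ t1 |f3|f3|e4|16|3b|7e|e4|16|

RES = [ 0xf3  0xf3  0xe4  0x16  0x3b  0x7e  0xe4  0x16 ]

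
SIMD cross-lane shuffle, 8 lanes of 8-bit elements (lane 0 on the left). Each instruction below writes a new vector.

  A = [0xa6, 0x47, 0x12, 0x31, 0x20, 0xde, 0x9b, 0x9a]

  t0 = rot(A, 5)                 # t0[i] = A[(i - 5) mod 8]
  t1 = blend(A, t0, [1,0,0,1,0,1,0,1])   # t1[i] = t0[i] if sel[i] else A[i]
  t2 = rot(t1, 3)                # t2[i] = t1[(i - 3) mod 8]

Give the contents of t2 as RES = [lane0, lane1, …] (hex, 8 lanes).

t0 = [0x31, 0x20, 0xde, 0x9b, 0x9a, 0xa6, 0x47, 0x12]
t1 = [0x31, 0x47, 0x12, 0x9b, 0x20, 0xa6, 0x9b, 0x12]
t2 = [0xa6, 0x9b, 0x12, 0x31, 0x47, 0x12, 0x9b, 0x20]

RES = [0xa6, 0x9b, 0x12, 0x31, 0x47, 0x12, 0x9b, 0x20]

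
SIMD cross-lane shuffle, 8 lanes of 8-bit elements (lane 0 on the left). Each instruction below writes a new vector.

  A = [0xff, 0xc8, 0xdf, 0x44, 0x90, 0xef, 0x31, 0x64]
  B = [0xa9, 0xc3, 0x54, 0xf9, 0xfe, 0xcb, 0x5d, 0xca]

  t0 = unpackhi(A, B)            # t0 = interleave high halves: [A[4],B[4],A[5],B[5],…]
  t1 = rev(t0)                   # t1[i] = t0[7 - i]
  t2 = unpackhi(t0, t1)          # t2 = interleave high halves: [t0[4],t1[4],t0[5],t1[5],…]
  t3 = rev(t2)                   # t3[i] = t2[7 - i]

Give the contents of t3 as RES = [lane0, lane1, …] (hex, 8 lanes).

  t0: 90 fe ef cb 31 5d 64 ca
  t1: ca 64 5d 31 cb ef fe 90
  t2: 31 cb 5d ef 64 fe ca 90
  t3: 90 ca fe 64 ef 5d cb 31

RES = [0x90, 0xca, 0xfe, 0x64, 0xef, 0x5d, 0xcb, 0x31]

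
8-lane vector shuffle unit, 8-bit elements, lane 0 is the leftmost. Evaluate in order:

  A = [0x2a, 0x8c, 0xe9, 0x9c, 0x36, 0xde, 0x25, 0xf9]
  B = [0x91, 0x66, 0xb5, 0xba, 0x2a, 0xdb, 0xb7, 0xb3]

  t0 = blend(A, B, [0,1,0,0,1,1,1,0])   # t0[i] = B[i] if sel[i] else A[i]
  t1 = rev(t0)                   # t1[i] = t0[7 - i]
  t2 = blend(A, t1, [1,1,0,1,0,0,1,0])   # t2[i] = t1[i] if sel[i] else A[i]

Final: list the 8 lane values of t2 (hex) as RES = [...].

→ t0 |2a|66|e9|9c|2a|db|b7|f9|
→ t1 |f9|b7|db|2a|9c|e9|66|2a|
→ t2 |f9|b7|e9|2a|36|de|66|f9|

RES = [ 0xf9  0xb7  0xe9  0x2a  0x36  0xde  0x66  0xf9 ]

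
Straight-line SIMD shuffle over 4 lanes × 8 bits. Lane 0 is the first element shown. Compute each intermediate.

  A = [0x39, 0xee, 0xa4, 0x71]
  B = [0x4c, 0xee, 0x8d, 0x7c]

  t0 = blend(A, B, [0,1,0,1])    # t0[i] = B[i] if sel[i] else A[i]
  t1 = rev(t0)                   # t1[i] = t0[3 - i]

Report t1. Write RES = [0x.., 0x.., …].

RES = [ 0x7c  0xa4  0xee  0x39 ]

→ t0 |39|ee|a4|7c|
→ t1 |7c|a4|ee|39|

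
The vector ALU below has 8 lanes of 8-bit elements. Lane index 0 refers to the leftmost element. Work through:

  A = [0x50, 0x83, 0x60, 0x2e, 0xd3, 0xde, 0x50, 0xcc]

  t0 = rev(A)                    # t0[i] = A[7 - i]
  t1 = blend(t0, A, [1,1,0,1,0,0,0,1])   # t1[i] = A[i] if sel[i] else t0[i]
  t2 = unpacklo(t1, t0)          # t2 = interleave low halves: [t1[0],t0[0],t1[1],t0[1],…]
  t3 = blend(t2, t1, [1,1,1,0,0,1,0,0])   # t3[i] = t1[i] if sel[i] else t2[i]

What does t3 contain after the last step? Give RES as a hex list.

  t0: cc 50 de d3 2e 60 83 50
  t1: 50 83 de 2e 2e 60 83 cc
  t2: 50 cc 83 50 de de 2e d3
  t3: 50 83 de 50 de 60 2e d3

RES = [0x50, 0x83, 0xde, 0x50, 0xde, 0x60, 0x2e, 0xd3]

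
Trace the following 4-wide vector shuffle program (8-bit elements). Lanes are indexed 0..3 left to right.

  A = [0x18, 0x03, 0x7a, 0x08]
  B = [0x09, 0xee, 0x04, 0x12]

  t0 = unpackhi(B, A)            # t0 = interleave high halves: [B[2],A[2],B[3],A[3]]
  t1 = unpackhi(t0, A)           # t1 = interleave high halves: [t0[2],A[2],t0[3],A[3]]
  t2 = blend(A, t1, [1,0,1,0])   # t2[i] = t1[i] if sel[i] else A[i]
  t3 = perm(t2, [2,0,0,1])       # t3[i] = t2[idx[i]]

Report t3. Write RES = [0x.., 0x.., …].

t0 = [0x04, 0x7a, 0x12, 0x08]
t1 = [0x12, 0x7a, 0x08, 0x08]
t2 = [0x12, 0x03, 0x08, 0x08]
t3 = [0x08, 0x12, 0x12, 0x03]

RES = [ 0x08  0x12  0x12  0x03 ]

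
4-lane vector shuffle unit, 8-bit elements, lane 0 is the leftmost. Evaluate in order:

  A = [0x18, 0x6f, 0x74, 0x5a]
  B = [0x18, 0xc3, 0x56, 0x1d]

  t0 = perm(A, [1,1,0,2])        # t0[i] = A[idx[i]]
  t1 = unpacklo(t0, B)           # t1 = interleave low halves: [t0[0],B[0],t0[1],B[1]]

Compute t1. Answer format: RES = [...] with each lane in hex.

→ t0 |6f|6f|18|74|
→ t1 |6f|18|6f|c3|

RES = [0x6f, 0x18, 0x6f, 0xc3]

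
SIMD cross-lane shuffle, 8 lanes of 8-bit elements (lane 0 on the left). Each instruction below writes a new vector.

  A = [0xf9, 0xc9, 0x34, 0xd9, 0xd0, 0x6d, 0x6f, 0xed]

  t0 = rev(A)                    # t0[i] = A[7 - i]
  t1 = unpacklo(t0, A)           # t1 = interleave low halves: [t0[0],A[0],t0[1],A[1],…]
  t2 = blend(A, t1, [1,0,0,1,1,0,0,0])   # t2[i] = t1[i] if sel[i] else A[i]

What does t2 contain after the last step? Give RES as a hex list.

RES = [ 0xed  0xc9  0x34  0xc9  0x6d  0x6d  0x6f  0xed ]

t0 = [0xed, 0x6f, 0x6d, 0xd0, 0xd9, 0x34, 0xc9, 0xf9]
t1 = [0xed, 0xf9, 0x6f, 0xc9, 0x6d, 0x34, 0xd0, 0xd9]
t2 = [0xed, 0xc9, 0x34, 0xc9, 0x6d, 0x6d, 0x6f, 0xed]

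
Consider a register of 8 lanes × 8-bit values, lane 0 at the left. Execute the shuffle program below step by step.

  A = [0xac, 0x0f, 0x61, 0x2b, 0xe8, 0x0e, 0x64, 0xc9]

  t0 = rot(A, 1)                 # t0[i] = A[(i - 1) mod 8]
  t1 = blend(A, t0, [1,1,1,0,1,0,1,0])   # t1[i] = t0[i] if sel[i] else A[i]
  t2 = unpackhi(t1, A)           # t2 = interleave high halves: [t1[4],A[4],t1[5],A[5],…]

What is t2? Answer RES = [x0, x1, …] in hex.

RES = [ 0x2b  0xe8  0x0e  0x0e  0x0e  0x64  0xc9  0xc9 ]

  t0: c9 ac 0f 61 2b e8 0e 64
  t1: c9 ac 0f 2b 2b 0e 0e c9
  t2: 2b e8 0e 0e 0e 64 c9 c9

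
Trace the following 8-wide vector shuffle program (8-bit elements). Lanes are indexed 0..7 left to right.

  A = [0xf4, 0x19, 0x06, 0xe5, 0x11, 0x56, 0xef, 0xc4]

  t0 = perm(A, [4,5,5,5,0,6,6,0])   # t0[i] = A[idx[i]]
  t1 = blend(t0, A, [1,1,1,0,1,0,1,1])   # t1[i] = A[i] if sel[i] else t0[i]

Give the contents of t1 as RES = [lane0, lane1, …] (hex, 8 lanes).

RES = [ 0xf4  0x19  0x06  0x56  0x11  0xef  0xef  0xc4 ]

  t0: 11 56 56 56 f4 ef ef f4
  t1: f4 19 06 56 11 ef ef c4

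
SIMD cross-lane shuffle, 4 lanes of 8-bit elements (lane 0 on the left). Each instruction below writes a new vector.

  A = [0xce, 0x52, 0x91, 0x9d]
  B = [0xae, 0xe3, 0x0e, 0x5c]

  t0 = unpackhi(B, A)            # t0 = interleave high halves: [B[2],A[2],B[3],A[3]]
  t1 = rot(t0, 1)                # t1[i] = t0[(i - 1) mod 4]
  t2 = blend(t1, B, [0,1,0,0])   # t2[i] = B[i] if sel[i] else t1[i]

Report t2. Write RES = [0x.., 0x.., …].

RES = [0x9d, 0xe3, 0x91, 0x5c]

t0 = [0x0e, 0x91, 0x5c, 0x9d]
t1 = [0x9d, 0x0e, 0x91, 0x5c]
t2 = [0x9d, 0xe3, 0x91, 0x5c]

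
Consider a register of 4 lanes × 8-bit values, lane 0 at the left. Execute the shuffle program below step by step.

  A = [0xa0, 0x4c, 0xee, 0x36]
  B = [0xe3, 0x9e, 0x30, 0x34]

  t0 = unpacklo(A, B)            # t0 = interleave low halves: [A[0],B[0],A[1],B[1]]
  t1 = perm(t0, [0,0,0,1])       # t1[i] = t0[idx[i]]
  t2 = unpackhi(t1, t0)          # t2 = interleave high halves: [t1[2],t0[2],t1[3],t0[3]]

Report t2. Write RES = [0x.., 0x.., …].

t0 = [0xa0, 0xe3, 0x4c, 0x9e]
t1 = [0xa0, 0xa0, 0xa0, 0xe3]
t2 = [0xa0, 0x4c, 0xe3, 0x9e]

RES = [0xa0, 0x4c, 0xe3, 0x9e]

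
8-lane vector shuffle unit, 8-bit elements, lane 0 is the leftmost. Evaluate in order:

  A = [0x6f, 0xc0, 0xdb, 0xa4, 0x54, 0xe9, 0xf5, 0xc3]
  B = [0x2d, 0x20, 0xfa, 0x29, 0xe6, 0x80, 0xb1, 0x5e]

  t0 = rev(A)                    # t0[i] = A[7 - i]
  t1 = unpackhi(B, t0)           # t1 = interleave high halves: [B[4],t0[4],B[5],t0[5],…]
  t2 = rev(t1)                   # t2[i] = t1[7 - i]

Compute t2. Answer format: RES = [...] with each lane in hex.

RES = [0x6f, 0x5e, 0xc0, 0xb1, 0xdb, 0x80, 0xa4, 0xe6]

t0 = [0xc3, 0xf5, 0xe9, 0x54, 0xa4, 0xdb, 0xc0, 0x6f]
t1 = [0xe6, 0xa4, 0x80, 0xdb, 0xb1, 0xc0, 0x5e, 0x6f]
t2 = [0x6f, 0x5e, 0xc0, 0xb1, 0xdb, 0x80, 0xa4, 0xe6]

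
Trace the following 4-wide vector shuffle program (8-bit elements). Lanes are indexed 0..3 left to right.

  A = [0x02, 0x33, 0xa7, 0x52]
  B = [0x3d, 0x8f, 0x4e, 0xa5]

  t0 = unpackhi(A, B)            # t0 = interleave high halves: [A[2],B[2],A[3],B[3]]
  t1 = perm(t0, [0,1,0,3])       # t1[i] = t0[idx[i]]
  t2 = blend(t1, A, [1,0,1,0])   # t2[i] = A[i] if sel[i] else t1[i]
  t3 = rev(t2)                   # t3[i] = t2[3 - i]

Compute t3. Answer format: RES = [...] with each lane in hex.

→ t0 |a7|4e|52|a5|
→ t1 |a7|4e|a7|a5|
→ t2 |02|4e|a7|a5|
→ t3 |a5|a7|4e|02|

RES = [0xa5, 0xa7, 0x4e, 0x02]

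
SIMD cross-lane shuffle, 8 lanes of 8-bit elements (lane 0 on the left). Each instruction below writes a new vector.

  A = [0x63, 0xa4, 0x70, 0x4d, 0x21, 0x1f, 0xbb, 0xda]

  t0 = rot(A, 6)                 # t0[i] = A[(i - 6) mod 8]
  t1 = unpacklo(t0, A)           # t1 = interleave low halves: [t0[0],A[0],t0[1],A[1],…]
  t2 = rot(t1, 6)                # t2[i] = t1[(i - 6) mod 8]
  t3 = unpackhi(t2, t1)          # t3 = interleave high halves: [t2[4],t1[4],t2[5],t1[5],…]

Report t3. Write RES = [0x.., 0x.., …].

RES = [0x1f, 0x21, 0x4d, 0x70, 0x70, 0x1f, 0x63, 0x4d]

t0 = [0x70, 0x4d, 0x21, 0x1f, 0xbb, 0xda, 0x63, 0xa4]
t1 = [0x70, 0x63, 0x4d, 0xa4, 0x21, 0x70, 0x1f, 0x4d]
t2 = [0x4d, 0xa4, 0x21, 0x70, 0x1f, 0x4d, 0x70, 0x63]
t3 = [0x1f, 0x21, 0x4d, 0x70, 0x70, 0x1f, 0x63, 0x4d]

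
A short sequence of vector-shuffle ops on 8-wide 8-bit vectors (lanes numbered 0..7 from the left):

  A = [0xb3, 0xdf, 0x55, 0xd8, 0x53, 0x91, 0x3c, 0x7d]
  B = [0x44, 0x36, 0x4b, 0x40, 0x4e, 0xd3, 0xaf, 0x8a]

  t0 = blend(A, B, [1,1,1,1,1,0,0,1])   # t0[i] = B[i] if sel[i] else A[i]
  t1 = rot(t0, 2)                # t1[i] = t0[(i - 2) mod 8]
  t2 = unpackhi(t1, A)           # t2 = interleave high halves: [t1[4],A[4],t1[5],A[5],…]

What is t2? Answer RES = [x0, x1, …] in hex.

RES = [ 0x4b  0x53  0x40  0x91  0x4e  0x3c  0x91  0x7d ]

t0 = [0x44, 0x36, 0x4b, 0x40, 0x4e, 0x91, 0x3c, 0x8a]
t1 = [0x3c, 0x8a, 0x44, 0x36, 0x4b, 0x40, 0x4e, 0x91]
t2 = [0x4b, 0x53, 0x40, 0x91, 0x4e, 0x3c, 0x91, 0x7d]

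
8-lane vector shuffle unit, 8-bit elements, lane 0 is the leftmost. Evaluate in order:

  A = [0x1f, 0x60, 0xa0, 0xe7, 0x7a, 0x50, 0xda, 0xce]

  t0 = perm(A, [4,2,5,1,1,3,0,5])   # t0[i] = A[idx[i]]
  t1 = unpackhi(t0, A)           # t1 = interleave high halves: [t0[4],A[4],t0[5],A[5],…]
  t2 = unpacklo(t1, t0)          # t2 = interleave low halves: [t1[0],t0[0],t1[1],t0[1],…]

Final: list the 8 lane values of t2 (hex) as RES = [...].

RES = [ 0x60  0x7a  0x7a  0xa0  0xe7  0x50  0x50  0x60 ]

t0 = [0x7a, 0xa0, 0x50, 0x60, 0x60, 0xe7, 0x1f, 0x50]
t1 = [0x60, 0x7a, 0xe7, 0x50, 0x1f, 0xda, 0x50, 0xce]
t2 = [0x60, 0x7a, 0x7a, 0xa0, 0xe7, 0x50, 0x50, 0x60]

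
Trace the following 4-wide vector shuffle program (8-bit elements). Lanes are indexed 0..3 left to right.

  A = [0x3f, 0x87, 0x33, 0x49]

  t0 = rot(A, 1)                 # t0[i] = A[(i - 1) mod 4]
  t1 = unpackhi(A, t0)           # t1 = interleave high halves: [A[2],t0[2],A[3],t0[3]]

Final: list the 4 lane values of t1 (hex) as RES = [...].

RES = [0x33, 0x87, 0x49, 0x33]

→ t0 |49|3f|87|33|
→ t1 |33|87|49|33|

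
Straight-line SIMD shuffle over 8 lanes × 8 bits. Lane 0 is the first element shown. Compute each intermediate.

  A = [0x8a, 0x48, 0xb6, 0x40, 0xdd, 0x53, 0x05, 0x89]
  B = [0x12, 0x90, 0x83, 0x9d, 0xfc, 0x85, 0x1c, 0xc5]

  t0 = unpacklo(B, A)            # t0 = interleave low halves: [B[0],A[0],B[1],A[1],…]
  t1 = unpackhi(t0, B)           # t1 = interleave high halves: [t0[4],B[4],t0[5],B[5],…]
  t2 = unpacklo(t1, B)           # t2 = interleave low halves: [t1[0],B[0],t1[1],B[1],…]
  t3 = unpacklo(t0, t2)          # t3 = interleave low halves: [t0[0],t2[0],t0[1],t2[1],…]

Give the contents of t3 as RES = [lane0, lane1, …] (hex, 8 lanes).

→ t0 |12|8a|90|48|83|b6|9d|40|
→ t1 |83|fc|b6|85|9d|1c|40|c5|
→ t2 |83|12|fc|90|b6|83|85|9d|
→ t3 |12|83|8a|12|90|fc|48|90|

RES = [ 0x12  0x83  0x8a  0x12  0x90  0xfc  0x48  0x90 ]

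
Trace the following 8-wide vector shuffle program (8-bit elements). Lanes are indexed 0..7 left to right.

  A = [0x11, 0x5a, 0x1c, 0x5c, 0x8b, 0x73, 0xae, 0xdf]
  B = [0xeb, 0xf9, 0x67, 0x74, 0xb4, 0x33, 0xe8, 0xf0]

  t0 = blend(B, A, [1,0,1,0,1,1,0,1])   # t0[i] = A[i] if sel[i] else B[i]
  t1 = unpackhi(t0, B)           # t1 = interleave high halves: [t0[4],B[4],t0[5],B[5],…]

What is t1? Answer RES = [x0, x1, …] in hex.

t0 = [0x11, 0xf9, 0x1c, 0x74, 0x8b, 0x73, 0xe8, 0xdf]
t1 = [0x8b, 0xb4, 0x73, 0x33, 0xe8, 0xe8, 0xdf, 0xf0]

RES = [0x8b, 0xb4, 0x73, 0x33, 0xe8, 0xe8, 0xdf, 0xf0]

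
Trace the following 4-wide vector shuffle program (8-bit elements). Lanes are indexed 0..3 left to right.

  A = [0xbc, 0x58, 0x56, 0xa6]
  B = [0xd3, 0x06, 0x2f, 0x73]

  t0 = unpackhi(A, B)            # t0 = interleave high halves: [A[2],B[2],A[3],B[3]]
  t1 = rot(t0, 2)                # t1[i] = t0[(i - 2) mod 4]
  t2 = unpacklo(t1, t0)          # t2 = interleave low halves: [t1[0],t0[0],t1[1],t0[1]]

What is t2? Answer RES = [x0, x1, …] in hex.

  t0: 56 2f a6 73
  t1: a6 73 56 2f
  t2: a6 56 73 2f

RES = [ 0xa6  0x56  0x73  0x2f ]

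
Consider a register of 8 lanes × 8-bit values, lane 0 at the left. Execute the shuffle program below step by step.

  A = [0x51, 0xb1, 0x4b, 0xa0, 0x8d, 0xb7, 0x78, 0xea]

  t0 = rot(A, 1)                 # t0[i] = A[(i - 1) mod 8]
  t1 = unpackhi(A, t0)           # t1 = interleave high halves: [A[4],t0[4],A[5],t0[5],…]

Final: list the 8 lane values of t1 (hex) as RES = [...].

→ t0 |ea|51|b1|4b|a0|8d|b7|78|
→ t1 |8d|a0|b7|8d|78|b7|ea|78|

RES = [0x8d, 0xa0, 0xb7, 0x8d, 0x78, 0xb7, 0xea, 0x78]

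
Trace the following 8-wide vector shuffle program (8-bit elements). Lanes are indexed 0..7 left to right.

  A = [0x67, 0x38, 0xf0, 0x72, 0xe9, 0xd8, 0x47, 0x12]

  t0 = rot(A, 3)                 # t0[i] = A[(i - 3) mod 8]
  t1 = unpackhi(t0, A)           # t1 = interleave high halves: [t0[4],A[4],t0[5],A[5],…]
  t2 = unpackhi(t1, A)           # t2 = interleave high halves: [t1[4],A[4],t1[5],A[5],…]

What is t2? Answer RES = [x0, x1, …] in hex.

→ t0 |d8|47|12|67|38|f0|72|e9|
→ t1 |38|e9|f0|d8|72|47|e9|12|
→ t2 |72|e9|47|d8|e9|47|12|12|

RES = [0x72, 0xe9, 0x47, 0xd8, 0xe9, 0x47, 0x12, 0x12]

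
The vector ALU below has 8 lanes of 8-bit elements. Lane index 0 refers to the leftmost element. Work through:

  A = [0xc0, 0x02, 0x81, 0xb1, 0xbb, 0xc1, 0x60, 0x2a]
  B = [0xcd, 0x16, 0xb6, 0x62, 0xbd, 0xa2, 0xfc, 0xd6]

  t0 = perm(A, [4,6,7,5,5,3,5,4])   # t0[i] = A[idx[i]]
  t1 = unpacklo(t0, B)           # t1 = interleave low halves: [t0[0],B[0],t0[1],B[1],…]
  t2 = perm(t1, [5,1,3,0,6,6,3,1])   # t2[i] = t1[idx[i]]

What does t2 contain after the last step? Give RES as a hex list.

  t0: bb 60 2a c1 c1 b1 c1 bb
  t1: bb cd 60 16 2a b6 c1 62
  t2: b6 cd 16 bb c1 c1 16 cd

RES = [ 0xb6  0xcd  0x16  0xbb  0xc1  0xc1  0x16  0xcd ]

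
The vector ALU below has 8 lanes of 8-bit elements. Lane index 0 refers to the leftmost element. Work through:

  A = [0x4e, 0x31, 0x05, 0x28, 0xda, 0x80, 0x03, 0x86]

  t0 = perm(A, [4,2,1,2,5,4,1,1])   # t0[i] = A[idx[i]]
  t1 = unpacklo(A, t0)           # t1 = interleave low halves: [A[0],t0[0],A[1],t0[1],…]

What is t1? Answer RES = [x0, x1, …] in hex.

t0 = [0xda, 0x05, 0x31, 0x05, 0x80, 0xda, 0x31, 0x31]
t1 = [0x4e, 0xda, 0x31, 0x05, 0x05, 0x31, 0x28, 0x05]

RES = [0x4e, 0xda, 0x31, 0x05, 0x05, 0x31, 0x28, 0x05]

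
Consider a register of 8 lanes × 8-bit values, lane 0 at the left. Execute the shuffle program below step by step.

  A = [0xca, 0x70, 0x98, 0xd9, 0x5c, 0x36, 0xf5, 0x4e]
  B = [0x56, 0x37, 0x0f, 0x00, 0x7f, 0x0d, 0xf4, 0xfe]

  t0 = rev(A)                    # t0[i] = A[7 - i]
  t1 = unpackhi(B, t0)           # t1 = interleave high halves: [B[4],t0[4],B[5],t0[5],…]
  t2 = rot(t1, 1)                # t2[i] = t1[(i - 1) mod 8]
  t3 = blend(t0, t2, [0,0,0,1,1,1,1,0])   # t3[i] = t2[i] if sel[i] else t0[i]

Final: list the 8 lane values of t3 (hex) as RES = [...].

RES = [ 0x4e  0xf5  0x36  0x0d  0x98  0xf4  0x70  0xca ]

t0 = [0x4e, 0xf5, 0x36, 0x5c, 0xd9, 0x98, 0x70, 0xca]
t1 = [0x7f, 0xd9, 0x0d, 0x98, 0xf4, 0x70, 0xfe, 0xca]
t2 = [0xca, 0x7f, 0xd9, 0x0d, 0x98, 0xf4, 0x70, 0xfe]
t3 = [0x4e, 0xf5, 0x36, 0x0d, 0x98, 0xf4, 0x70, 0xca]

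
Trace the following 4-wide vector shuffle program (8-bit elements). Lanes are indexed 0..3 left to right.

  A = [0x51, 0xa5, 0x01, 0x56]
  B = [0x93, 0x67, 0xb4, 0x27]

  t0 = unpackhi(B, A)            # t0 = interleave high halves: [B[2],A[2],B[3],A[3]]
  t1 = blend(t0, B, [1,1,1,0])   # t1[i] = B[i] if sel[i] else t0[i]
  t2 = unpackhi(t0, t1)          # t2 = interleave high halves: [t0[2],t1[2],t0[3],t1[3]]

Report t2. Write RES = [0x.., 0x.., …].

RES = [0x27, 0xb4, 0x56, 0x56]

  t0: b4 01 27 56
  t1: 93 67 b4 56
  t2: 27 b4 56 56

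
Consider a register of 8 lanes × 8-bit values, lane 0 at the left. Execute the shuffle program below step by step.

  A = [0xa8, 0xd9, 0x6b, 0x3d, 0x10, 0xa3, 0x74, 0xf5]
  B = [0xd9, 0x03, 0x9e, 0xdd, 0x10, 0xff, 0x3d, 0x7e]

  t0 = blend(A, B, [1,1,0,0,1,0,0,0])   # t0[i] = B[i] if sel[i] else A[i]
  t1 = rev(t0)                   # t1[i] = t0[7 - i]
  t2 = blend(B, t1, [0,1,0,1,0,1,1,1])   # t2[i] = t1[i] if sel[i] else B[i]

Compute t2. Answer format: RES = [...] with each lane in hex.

RES = [0xd9, 0x74, 0x9e, 0x10, 0x10, 0x6b, 0x03, 0xd9]

→ t0 |d9|03|6b|3d|10|a3|74|f5|
→ t1 |f5|74|a3|10|3d|6b|03|d9|
→ t2 |d9|74|9e|10|10|6b|03|d9|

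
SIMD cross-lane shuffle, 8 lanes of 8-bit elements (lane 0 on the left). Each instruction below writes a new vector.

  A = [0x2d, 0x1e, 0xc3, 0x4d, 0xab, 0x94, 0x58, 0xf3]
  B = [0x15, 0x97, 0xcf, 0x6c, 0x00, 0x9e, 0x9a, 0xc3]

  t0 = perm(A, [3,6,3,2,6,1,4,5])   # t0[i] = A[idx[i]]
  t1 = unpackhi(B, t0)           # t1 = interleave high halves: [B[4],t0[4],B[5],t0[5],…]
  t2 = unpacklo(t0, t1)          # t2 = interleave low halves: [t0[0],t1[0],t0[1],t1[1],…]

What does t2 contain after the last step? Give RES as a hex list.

RES = [0x4d, 0x00, 0x58, 0x58, 0x4d, 0x9e, 0xc3, 0x1e]

→ t0 |4d|58|4d|c3|58|1e|ab|94|
→ t1 |00|58|9e|1e|9a|ab|c3|94|
→ t2 |4d|00|58|58|4d|9e|c3|1e|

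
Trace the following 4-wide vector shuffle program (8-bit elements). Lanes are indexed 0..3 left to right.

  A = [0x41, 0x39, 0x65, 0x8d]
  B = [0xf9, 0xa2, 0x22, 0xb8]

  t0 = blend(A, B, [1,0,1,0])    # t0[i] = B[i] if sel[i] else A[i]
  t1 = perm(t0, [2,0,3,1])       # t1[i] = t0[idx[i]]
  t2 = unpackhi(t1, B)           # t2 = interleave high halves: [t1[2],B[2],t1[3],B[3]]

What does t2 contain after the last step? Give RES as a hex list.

  t0: f9 39 22 8d
  t1: 22 f9 8d 39
  t2: 8d 22 39 b8

RES = [0x8d, 0x22, 0x39, 0xb8]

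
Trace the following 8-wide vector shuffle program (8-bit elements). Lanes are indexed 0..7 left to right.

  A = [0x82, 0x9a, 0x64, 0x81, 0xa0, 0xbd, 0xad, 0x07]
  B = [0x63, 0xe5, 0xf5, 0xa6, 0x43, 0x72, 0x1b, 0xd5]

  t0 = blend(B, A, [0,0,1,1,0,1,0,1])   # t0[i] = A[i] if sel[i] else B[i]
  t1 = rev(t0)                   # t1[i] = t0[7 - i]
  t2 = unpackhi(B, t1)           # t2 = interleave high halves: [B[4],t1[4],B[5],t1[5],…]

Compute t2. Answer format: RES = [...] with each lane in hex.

t0 = [0x63, 0xe5, 0x64, 0x81, 0x43, 0xbd, 0x1b, 0x07]
t1 = [0x07, 0x1b, 0xbd, 0x43, 0x81, 0x64, 0xe5, 0x63]
t2 = [0x43, 0x81, 0x72, 0x64, 0x1b, 0xe5, 0xd5, 0x63]

RES = [ 0x43  0x81  0x72  0x64  0x1b  0xe5  0xd5  0x63 ]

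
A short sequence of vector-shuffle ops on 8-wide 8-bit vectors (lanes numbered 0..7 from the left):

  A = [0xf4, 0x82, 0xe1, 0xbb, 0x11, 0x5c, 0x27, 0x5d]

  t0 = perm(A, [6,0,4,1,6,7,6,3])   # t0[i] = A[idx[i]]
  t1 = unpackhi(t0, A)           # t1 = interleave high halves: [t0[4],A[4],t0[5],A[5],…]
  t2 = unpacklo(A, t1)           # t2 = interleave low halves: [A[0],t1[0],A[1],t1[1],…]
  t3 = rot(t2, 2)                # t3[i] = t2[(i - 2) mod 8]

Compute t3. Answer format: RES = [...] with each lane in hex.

RES = [0xbb, 0x5c, 0xf4, 0x27, 0x82, 0x11, 0xe1, 0x5d]

t0 = [0x27, 0xf4, 0x11, 0x82, 0x27, 0x5d, 0x27, 0xbb]
t1 = [0x27, 0x11, 0x5d, 0x5c, 0x27, 0x27, 0xbb, 0x5d]
t2 = [0xf4, 0x27, 0x82, 0x11, 0xe1, 0x5d, 0xbb, 0x5c]
t3 = [0xbb, 0x5c, 0xf4, 0x27, 0x82, 0x11, 0xe1, 0x5d]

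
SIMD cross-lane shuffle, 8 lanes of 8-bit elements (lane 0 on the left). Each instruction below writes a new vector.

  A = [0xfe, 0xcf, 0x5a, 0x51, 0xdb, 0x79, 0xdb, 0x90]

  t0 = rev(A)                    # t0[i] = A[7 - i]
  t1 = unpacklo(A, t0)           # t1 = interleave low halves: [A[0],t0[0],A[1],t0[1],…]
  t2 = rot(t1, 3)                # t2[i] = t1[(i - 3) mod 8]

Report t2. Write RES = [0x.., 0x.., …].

→ t0 |90|db|79|db|51|5a|cf|fe|
→ t1 |fe|90|cf|db|5a|79|51|db|
→ t2 |79|51|db|fe|90|cf|db|5a|

RES = [0x79, 0x51, 0xdb, 0xfe, 0x90, 0xcf, 0xdb, 0x5a]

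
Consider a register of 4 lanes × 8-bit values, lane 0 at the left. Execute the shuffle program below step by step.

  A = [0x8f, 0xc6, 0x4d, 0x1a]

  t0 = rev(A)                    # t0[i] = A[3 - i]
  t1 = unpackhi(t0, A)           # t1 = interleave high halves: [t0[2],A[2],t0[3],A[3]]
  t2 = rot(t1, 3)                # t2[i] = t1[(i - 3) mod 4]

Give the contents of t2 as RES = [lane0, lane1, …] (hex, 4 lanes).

RES = [ 0x4d  0x8f  0x1a  0xc6 ]

→ t0 |1a|4d|c6|8f|
→ t1 |c6|4d|8f|1a|
→ t2 |4d|8f|1a|c6|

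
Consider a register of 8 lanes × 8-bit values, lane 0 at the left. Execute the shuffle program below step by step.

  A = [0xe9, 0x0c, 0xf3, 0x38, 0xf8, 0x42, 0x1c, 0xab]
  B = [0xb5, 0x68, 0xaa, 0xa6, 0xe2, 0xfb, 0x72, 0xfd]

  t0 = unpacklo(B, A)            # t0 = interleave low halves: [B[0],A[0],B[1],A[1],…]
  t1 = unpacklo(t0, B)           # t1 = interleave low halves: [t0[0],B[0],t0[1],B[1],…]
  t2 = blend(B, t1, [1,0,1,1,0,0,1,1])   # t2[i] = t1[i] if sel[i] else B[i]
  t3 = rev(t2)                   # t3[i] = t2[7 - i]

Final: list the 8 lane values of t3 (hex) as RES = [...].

  t0: b5 e9 68 0c aa f3 a6 38
  t1: b5 b5 e9 68 68 aa 0c a6
  t2: b5 68 e9 68 e2 fb 0c a6
  t3: a6 0c fb e2 68 e9 68 b5

RES = [ 0xa6  0x0c  0xfb  0xe2  0x68  0xe9  0x68  0xb5 ]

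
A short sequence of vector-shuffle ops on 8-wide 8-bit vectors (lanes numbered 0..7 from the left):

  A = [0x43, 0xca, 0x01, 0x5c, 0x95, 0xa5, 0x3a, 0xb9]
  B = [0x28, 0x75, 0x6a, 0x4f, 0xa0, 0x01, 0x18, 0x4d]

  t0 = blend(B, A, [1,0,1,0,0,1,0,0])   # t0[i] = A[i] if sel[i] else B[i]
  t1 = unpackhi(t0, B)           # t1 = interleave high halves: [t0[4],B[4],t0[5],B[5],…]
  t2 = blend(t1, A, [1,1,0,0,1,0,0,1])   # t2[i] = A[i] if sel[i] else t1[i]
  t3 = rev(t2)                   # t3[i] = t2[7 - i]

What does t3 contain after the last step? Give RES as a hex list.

RES = [0xb9, 0x4d, 0x18, 0x95, 0x01, 0xa5, 0xca, 0x43]

  t0: 43 75 01 4f a0 a5 18 4d
  t1: a0 a0 a5 01 18 18 4d 4d
  t2: 43 ca a5 01 95 18 4d b9
  t3: b9 4d 18 95 01 a5 ca 43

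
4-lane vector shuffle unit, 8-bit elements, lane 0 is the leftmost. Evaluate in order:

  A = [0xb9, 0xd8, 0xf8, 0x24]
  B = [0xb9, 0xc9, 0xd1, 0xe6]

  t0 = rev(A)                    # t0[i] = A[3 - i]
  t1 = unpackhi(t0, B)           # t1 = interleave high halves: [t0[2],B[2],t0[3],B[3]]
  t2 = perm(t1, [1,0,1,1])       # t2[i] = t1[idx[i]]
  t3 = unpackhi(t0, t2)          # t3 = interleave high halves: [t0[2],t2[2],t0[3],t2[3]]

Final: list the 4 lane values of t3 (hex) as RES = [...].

t0 = [0x24, 0xf8, 0xd8, 0xb9]
t1 = [0xd8, 0xd1, 0xb9, 0xe6]
t2 = [0xd1, 0xd8, 0xd1, 0xd1]
t3 = [0xd8, 0xd1, 0xb9, 0xd1]

RES = [0xd8, 0xd1, 0xb9, 0xd1]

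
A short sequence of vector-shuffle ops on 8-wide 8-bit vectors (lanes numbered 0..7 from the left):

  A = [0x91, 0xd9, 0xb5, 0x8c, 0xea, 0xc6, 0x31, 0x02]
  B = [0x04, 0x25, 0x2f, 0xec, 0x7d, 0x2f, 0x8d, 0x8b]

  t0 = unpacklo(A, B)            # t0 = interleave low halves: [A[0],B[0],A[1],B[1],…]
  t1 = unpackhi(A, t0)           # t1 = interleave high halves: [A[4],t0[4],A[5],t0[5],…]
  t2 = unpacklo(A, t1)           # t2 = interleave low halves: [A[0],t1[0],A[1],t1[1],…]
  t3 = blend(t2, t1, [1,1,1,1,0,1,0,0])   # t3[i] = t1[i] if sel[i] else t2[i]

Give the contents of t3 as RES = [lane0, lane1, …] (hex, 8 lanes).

RES = [ 0xea  0xb5  0xc6  0x2f  0xb5  0x8c  0x8c  0x2f ]

→ t0 |91|04|d9|25|b5|2f|8c|ec|
→ t1 |ea|b5|c6|2f|31|8c|02|ec|
→ t2 |91|ea|d9|b5|b5|c6|8c|2f|
→ t3 |ea|b5|c6|2f|b5|8c|8c|2f|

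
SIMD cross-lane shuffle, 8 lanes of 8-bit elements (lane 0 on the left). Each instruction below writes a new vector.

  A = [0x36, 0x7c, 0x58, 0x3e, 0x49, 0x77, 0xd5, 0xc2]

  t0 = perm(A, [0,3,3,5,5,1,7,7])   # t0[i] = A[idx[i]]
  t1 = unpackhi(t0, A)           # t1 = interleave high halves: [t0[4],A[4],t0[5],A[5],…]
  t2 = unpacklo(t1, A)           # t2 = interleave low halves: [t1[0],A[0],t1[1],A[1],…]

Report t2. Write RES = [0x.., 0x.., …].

RES = [ 0x77  0x36  0x49  0x7c  0x7c  0x58  0x77  0x3e ]

  t0: 36 3e 3e 77 77 7c c2 c2
  t1: 77 49 7c 77 c2 d5 c2 c2
  t2: 77 36 49 7c 7c 58 77 3e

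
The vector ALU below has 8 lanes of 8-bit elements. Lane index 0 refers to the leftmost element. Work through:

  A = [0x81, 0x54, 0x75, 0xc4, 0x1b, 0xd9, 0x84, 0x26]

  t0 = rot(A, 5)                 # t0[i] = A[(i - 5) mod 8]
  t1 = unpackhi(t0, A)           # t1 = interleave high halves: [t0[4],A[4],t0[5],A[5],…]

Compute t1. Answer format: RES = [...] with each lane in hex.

→ t0 |c4|1b|d9|84|26|81|54|75|
→ t1 |26|1b|81|d9|54|84|75|26|

RES = [0x26, 0x1b, 0x81, 0xd9, 0x54, 0x84, 0x75, 0x26]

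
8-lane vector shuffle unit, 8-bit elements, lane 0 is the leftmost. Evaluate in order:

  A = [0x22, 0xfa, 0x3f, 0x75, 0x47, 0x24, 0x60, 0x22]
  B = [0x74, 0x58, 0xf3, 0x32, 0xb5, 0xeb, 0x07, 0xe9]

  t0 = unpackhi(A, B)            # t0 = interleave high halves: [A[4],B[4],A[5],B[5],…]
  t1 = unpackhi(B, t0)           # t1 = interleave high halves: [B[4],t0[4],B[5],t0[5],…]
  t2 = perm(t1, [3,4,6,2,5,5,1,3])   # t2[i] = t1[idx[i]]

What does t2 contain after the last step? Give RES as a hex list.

  t0: 47 b5 24 eb 60 07 22 e9
  t1: b5 60 eb 07 07 22 e9 e9
  t2: 07 07 e9 eb 22 22 60 07

RES = [ 0x07  0x07  0xe9  0xeb  0x22  0x22  0x60  0x07 ]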